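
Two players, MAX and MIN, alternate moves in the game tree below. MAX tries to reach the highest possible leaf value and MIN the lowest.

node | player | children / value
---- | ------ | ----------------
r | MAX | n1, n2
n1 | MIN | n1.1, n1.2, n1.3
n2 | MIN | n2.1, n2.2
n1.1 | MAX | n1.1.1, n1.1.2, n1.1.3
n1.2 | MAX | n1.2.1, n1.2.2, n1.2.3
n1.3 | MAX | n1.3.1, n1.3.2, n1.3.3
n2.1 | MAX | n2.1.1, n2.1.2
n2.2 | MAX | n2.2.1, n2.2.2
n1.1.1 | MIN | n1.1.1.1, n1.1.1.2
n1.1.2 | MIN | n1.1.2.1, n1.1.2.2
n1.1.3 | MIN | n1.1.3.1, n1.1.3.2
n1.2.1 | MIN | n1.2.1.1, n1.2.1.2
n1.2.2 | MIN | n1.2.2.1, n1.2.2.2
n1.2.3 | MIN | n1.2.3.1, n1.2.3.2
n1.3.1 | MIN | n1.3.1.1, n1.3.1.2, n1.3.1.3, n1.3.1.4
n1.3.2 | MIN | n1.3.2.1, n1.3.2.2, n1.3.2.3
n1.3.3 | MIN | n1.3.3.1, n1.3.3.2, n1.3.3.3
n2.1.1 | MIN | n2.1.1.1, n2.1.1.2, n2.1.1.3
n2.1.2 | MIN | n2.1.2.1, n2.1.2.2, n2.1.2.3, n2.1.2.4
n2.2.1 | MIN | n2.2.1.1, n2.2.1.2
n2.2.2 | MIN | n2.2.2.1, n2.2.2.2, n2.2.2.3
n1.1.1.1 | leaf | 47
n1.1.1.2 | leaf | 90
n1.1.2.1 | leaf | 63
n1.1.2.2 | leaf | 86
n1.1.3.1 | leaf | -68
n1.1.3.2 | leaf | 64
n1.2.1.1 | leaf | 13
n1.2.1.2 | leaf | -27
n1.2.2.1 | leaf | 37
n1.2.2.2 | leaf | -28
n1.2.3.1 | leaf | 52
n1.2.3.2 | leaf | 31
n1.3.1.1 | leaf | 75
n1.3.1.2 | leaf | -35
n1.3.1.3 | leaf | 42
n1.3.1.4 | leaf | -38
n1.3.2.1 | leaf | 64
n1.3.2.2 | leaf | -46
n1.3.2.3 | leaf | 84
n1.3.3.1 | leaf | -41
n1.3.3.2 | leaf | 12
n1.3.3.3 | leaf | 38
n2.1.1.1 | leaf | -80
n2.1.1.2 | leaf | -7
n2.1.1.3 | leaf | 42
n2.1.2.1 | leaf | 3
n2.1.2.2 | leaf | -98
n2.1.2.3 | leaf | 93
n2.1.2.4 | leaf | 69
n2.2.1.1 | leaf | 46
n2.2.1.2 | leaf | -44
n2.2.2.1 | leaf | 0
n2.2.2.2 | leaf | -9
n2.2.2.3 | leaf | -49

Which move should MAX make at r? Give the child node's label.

n1.1.1 (MIN): min(47, 90) = 47
n1.1.2 (MIN): min(63, 86) = 63
n1.1.3 (MIN): min(-68, 64) = -68
n1.1 (MAX): max(47, 63, -68) = 63
n1.2.1 (MIN): min(13, -27) = -27
n1.2.2 (MIN): min(37, -28) = -28
n1.2.3 (MIN): min(52, 31) = 31
n1.2 (MAX): max(-27, -28, 31) = 31
n1.3.1 (MIN): min(75, -35, 42, -38) = -38
n1.3.2 (MIN): min(64, -46, 84) = -46
n1.3.3 (MIN): min(-41, 12, 38) = -41
n1.3 (MAX): max(-38, -46, -41) = -38
n1 (MIN): min(63, 31, -38) = -38
n2.1.1 (MIN): min(-80, -7, 42) = -80
n2.1.2 (MIN): min(3, -98, 93, 69) = -98
n2.1 (MAX): max(-80, -98) = -80
n2.2.1 (MIN): min(46, -44) = -44
n2.2.2 (MIN): min(0, -9, -49) = -49
n2.2 (MAX): max(-44, -49) = -44
n2 (MIN): min(-80, -44) = -80
r (MAX): max(-38, -80) = -38
MAX at r wants the highest of {n1=-38, n2=-80}, so chooses n1.

n1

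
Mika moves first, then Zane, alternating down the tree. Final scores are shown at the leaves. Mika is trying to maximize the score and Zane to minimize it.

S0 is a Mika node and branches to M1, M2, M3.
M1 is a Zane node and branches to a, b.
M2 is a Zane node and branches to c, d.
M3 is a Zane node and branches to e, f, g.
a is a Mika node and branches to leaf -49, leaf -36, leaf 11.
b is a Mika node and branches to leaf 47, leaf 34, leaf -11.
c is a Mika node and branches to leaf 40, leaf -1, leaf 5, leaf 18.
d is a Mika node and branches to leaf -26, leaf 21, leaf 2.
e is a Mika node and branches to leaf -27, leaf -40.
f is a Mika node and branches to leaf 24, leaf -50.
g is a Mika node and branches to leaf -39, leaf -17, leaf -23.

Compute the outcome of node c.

c (Mika): max(40, -1, 5, 18) = 40

40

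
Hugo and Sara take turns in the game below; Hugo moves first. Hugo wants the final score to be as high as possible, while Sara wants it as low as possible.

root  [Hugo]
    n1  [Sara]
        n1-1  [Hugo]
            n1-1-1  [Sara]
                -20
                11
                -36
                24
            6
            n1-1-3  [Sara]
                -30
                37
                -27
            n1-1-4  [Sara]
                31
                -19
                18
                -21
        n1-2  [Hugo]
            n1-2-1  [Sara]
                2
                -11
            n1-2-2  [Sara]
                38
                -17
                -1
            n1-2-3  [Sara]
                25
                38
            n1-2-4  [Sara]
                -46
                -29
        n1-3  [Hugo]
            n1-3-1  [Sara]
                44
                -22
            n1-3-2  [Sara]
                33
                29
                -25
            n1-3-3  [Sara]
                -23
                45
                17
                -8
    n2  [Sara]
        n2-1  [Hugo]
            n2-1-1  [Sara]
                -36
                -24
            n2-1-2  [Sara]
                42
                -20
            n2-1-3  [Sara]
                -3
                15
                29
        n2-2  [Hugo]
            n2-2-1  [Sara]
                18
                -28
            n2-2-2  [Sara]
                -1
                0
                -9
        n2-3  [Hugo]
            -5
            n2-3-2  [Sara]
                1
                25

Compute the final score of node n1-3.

-22

n1-3-1 (Sara): min(44, -22) = -22
n1-3-2 (Sara): min(33, 29, -25) = -25
n1-3-3 (Sara): min(-23, 45, 17, -8) = -23
n1-3 (Hugo): max(-22, -25, -23) = -22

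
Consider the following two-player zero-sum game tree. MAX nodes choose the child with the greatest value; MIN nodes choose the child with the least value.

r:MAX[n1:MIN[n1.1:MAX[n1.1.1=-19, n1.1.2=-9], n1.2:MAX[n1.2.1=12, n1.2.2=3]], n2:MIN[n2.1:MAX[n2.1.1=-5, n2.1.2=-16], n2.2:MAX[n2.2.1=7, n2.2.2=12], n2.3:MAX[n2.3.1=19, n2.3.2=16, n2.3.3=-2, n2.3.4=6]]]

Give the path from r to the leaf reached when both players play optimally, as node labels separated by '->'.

n1.1 (MAX): max(-19, -9) = -9
n1.2 (MAX): max(12, 3) = 12
n1 (MIN): min(-9, 12) = -9
n2.1 (MAX): max(-5, -16) = -5
n2.2 (MAX): max(7, 12) = 12
n2.3 (MAX): max(19, 16, -2, 6) = 19
n2 (MIN): min(-5, 12, 19) = -5
r (MAX): max(-9, -5) = -5
At r, MAX picks n2 (highest: -5).
At n2, MIN picks n2.1 (lowest: -5).
At n2.1, MAX picks n2.1.1 (highest: -5).
Terminal value -5.

r -> n2 -> n2.1 -> n2.1.1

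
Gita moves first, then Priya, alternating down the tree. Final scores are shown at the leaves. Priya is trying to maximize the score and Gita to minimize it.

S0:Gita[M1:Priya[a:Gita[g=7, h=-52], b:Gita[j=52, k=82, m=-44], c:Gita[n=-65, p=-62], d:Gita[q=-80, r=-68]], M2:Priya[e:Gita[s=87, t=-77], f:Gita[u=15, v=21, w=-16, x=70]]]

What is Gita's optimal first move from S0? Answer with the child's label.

M1

a (Gita): min(7, -52) = -52
b (Gita): min(52, 82, -44) = -44
c (Gita): min(-65, -62) = -65
d (Gita): min(-80, -68) = -80
M1 (Priya): max(-52, -44, -65, -80) = -44
e (Gita): min(87, -77) = -77
f (Gita): min(15, 21, -16, 70) = -16
M2 (Priya): max(-77, -16) = -16
S0 (Gita): min(-44, -16) = -44
Gita at S0 wants the lowest of {M1=-44, M2=-16}, so chooses M1.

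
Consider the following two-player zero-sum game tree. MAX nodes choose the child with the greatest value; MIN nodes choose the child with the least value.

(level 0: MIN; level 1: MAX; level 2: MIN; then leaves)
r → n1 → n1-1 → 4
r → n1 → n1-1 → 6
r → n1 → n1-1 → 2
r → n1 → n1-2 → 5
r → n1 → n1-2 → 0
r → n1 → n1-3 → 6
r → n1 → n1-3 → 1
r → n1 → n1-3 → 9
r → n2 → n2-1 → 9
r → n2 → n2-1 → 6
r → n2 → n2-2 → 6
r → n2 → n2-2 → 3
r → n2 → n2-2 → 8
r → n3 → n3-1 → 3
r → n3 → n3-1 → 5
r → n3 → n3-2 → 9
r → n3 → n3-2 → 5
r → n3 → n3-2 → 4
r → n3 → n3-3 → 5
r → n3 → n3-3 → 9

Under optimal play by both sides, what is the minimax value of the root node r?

2

n1-1 (MIN): min(4, 6, 2) = 2
n1-2 (MIN): min(5, 0) = 0
n1-3 (MIN): min(6, 1, 9) = 1
n1 (MAX): max(2, 0, 1) = 2
n2-1 (MIN): min(9, 6) = 6
n2-2 (MIN): min(6, 3, 8) = 3
n2 (MAX): max(6, 3) = 6
n3-1 (MIN): min(3, 5) = 3
n3-2 (MIN): min(9, 5, 4) = 4
n3-3 (MIN): min(5, 9) = 5
n3 (MAX): max(3, 4, 5) = 5
r (MIN): min(2, 6, 5) = 2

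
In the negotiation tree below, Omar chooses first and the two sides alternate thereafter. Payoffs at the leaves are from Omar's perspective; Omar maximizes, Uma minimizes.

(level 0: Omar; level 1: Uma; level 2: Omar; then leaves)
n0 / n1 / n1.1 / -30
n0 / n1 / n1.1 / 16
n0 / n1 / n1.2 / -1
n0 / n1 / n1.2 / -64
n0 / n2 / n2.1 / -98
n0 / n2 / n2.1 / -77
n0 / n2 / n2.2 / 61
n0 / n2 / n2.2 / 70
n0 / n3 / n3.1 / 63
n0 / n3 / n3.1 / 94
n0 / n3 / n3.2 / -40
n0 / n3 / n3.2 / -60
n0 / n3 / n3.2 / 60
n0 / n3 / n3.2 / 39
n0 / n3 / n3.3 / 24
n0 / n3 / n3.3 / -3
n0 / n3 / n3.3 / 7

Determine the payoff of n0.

24

n1.1 (Omar): max(-30, 16) = 16
n1.2 (Omar): max(-1, -64) = -1
n1 (Uma): min(16, -1) = -1
n2.1 (Omar): max(-98, -77) = -77
n2.2 (Omar): max(61, 70) = 70
n2 (Uma): min(-77, 70) = -77
n3.1 (Omar): max(63, 94) = 94
n3.2 (Omar): max(-40, -60, 60, 39) = 60
n3.3 (Omar): max(24, -3, 7) = 24
n3 (Uma): min(94, 60, 24) = 24
n0 (Omar): max(-1, -77, 24) = 24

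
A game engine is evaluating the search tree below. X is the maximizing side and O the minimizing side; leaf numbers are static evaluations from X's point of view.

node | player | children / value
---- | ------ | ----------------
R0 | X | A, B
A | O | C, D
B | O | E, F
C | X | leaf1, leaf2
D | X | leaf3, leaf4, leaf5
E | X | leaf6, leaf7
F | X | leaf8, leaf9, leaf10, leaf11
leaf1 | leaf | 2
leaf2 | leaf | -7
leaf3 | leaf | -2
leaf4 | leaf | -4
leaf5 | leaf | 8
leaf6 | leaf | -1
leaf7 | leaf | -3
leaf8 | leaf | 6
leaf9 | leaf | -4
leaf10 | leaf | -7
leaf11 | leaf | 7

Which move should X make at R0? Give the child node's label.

C (X): max(2, -7) = 2
D (X): max(-2, -4, 8) = 8
A (O): min(2, 8) = 2
E (X): max(-1, -3) = -1
F (X): max(6, -4, -7, 7) = 7
B (O): min(-1, 7) = -1
R0 (X): max(2, -1) = 2
X at R0 wants the highest of {A=2, B=-1}, so chooses A.

A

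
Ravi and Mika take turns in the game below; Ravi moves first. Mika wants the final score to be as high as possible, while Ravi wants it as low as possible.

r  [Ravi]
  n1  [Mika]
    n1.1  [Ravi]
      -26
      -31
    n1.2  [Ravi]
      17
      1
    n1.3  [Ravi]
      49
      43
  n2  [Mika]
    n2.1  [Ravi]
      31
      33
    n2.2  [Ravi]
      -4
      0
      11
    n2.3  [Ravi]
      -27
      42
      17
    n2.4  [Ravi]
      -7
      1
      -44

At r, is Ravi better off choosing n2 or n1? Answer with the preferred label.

n2

n2.1 (Ravi): min(31, 33) = 31
n2.2 (Ravi): min(-4, 0, 11) = -4
n2.3 (Ravi): min(-27, 42, 17) = -27
n2.4 (Ravi): min(-7, 1, -44) = -44
n2 (Mika): max(31, -4, -27, -44) = 31
n1.1 (Ravi): min(-26, -31) = -31
n1.2 (Ravi): min(17, 1) = 1
n1.3 (Ravi): min(49, 43) = 43
n1 (Mika): max(-31, 1, 43) = 43
Ravi prefers the lower value; n2=31, n1=43. n2 is better since 31 < 43.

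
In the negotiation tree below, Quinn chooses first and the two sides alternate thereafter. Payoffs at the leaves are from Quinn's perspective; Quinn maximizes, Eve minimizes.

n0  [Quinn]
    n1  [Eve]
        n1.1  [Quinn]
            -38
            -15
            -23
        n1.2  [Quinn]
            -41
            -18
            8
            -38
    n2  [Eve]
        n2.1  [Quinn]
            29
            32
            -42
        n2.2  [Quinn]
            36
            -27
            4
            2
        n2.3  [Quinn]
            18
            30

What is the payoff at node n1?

n1.1 (Quinn): max(-38, -15, -23) = -15
n1.2 (Quinn): max(-41, -18, 8, -38) = 8
n1 (Eve): min(-15, 8) = -15

-15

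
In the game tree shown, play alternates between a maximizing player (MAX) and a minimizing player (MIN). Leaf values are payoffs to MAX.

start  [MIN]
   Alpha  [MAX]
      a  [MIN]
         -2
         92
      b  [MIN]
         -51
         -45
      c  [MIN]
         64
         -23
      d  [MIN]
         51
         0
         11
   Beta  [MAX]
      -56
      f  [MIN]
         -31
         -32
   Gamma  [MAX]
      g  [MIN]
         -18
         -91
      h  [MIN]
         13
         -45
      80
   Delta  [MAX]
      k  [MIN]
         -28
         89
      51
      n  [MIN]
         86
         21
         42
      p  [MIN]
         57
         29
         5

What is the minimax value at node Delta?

k (MIN): min(-28, 89) = -28
n (MIN): min(86, 21, 42) = 21
p (MIN): min(57, 29, 5) = 5
Delta (MAX): max(-28, 51, 21, 5) = 51

51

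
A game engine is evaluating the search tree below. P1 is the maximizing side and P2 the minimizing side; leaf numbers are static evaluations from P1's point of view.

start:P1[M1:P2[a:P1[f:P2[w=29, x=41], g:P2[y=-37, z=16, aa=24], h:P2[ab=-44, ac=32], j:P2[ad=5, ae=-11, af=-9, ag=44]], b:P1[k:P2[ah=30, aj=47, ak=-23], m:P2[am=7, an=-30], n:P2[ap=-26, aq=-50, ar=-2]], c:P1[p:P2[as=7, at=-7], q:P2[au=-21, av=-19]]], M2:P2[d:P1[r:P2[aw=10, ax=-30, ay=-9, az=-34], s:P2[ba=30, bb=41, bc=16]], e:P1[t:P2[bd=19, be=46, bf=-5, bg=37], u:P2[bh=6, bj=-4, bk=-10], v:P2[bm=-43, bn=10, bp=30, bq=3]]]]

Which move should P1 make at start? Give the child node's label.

f (P2): min(29, 41) = 29
g (P2): min(-37, 16, 24) = -37
h (P2): min(-44, 32) = -44
j (P2): min(5, -11, -9, 44) = -11
a (P1): max(29, -37, -44, -11) = 29
k (P2): min(30, 47, -23) = -23
m (P2): min(7, -30) = -30
n (P2): min(-26, -50, -2) = -50
b (P1): max(-23, -30, -50) = -23
p (P2): min(7, -7) = -7
q (P2): min(-21, -19) = -21
c (P1): max(-7, -21) = -7
M1 (P2): min(29, -23, -7) = -23
r (P2): min(10, -30, -9, -34) = -34
s (P2): min(30, 41, 16) = 16
d (P1): max(-34, 16) = 16
t (P2): min(19, 46, -5, 37) = -5
u (P2): min(6, -4, -10) = -10
v (P2): min(-43, 10, 30, 3) = -43
e (P1): max(-5, -10, -43) = -5
M2 (P2): min(16, -5) = -5
start (P1): max(-23, -5) = -5
P1 at start wants the highest of {M1=-23, M2=-5}, so chooses M2.

M2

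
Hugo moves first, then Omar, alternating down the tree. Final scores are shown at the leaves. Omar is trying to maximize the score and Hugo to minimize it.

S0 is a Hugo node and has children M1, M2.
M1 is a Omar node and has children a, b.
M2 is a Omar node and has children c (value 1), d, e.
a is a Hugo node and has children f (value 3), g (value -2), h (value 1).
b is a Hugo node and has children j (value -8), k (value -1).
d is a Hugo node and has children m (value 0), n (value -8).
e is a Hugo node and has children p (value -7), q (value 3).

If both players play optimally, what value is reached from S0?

-2

a (Hugo): min(3, -2, 1) = -2
b (Hugo): min(-8, -1) = -8
M1 (Omar): max(-2, -8) = -2
d (Hugo): min(0, -8) = -8
e (Hugo): min(-7, 3) = -7
M2 (Omar): max(1, -8, -7) = 1
S0 (Hugo): min(-2, 1) = -2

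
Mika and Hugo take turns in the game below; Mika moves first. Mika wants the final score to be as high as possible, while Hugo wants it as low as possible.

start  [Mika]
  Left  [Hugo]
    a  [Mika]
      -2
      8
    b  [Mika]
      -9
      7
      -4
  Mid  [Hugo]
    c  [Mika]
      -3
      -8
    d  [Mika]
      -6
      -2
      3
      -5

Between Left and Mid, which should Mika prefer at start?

Left

a (Mika): max(-2, 8) = 8
b (Mika): max(-9, 7, -4) = 7
Left (Hugo): min(8, 7) = 7
c (Mika): max(-3, -8) = -3
d (Mika): max(-6, -2, 3, -5) = 3
Mid (Hugo): min(-3, 3) = -3
Mika prefers the higher value; Left=7, Mid=-3. Left is better since 7 > -3.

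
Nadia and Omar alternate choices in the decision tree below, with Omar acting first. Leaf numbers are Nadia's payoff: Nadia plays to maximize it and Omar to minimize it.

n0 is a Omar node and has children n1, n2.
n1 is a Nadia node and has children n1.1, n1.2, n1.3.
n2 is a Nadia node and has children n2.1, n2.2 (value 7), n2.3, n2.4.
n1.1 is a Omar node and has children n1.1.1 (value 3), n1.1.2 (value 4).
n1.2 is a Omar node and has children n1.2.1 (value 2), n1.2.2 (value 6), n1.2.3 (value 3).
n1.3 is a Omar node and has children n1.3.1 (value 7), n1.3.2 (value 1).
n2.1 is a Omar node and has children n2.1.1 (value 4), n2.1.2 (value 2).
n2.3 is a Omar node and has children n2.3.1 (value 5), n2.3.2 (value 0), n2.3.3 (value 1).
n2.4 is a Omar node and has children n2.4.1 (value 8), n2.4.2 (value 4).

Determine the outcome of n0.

n1.1 (Omar): min(3, 4) = 3
n1.2 (Omar): min(2, 6, 3) = 2
n1.3 (Omar): min(7, 1) = 1
n1 (Nadia): max(3, 2, 1) = 3
n2.1 (Omar): min(4, 2) = 2
n2.3 (Omar): min(5, 0, 1) = 0
n2.4 (Omar): min(8, 4) = 4
n2 (Nadia): max(2, 7, 0, 4) = 7
n0 (Omar): min(3, 7) = 3

3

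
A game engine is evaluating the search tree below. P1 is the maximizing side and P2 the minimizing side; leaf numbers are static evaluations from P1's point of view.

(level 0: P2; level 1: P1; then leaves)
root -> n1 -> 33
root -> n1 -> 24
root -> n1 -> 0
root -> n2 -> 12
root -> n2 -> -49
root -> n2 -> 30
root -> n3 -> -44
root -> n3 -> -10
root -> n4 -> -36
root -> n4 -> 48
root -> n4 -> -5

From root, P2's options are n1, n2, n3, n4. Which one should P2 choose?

n3

n1 (P1): max(33, 24, 0) = 33
n2 (P1): max(12, -49, 30) = 30
n3 (P1): max(-44, -10) = -10
n4 (P1): max(-36, 48, -5) = 48
root (P2): min(33, 30, -10, 48) = -10
P2 at root wants the lowest of {n1=33, n2=30, n3=-10, n4=48}, so chooses n3.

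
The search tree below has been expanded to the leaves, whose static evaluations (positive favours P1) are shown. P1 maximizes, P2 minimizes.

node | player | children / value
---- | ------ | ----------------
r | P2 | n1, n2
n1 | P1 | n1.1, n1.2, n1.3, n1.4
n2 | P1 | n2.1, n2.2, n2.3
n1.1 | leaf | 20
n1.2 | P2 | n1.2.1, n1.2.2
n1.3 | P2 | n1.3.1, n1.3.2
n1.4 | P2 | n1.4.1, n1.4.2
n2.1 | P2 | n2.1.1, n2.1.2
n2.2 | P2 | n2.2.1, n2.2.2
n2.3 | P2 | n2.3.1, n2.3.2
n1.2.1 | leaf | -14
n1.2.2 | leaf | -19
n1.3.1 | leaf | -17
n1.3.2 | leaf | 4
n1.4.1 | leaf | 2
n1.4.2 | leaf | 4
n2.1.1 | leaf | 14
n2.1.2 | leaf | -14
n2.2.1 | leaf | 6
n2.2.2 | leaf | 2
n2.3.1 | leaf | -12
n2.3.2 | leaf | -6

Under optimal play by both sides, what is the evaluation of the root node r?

n1.2 (P2): min(-14, -19) = -19
n1.3 (P2): min(-17, 4) = -17
n1.4 (P2): min(2, 4) = 2
n1 (P1): max(20, -19, -17, 2) = 20
n2.1 (P2): min(14, -14) = -14
n2.2 (P2): min(6, 2) = 2
n2.3 (P2): min(-12, -6) = -12
n2 (P1): max(-14, 2, -12) = 2
r (P2): min(20, 2) = 2

2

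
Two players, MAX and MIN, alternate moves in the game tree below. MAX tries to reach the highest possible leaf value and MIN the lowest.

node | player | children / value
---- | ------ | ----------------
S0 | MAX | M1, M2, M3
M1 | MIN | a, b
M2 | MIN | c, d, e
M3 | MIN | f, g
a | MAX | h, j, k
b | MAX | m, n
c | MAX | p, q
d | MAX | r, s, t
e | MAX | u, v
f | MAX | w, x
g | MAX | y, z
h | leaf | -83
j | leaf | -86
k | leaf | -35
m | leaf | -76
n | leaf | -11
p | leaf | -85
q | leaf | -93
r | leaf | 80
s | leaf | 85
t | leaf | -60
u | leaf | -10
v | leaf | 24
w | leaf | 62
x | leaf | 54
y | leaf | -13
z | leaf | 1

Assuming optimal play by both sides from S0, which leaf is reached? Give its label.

z

a (MAX): max(-83, -86, -35) = -35
b (MAX): max(-76, -11) = -11
M1 (MIN): min(-35, -11) = -35
c (MAX): max(-85, -93) = -85
d (MAX): max(80, 85, -60) = 85
e (MAX): max(-10, 24) = 24
M2 (MIN): min(-85, 85, 24) = -85
f (MAX): max(62, 54) = 62
g (MAX): max(-13, 1) = 1
M3 (MIN): min(62, 1) = 1
S0 (MAX): max(-35, -85, 1) = 1
At S0, MAX picks M3 (highest: 1).
At M3, MIN picks g (lowest: 1).
At g, MAX picks z (highest: 1).
Terminal value 1.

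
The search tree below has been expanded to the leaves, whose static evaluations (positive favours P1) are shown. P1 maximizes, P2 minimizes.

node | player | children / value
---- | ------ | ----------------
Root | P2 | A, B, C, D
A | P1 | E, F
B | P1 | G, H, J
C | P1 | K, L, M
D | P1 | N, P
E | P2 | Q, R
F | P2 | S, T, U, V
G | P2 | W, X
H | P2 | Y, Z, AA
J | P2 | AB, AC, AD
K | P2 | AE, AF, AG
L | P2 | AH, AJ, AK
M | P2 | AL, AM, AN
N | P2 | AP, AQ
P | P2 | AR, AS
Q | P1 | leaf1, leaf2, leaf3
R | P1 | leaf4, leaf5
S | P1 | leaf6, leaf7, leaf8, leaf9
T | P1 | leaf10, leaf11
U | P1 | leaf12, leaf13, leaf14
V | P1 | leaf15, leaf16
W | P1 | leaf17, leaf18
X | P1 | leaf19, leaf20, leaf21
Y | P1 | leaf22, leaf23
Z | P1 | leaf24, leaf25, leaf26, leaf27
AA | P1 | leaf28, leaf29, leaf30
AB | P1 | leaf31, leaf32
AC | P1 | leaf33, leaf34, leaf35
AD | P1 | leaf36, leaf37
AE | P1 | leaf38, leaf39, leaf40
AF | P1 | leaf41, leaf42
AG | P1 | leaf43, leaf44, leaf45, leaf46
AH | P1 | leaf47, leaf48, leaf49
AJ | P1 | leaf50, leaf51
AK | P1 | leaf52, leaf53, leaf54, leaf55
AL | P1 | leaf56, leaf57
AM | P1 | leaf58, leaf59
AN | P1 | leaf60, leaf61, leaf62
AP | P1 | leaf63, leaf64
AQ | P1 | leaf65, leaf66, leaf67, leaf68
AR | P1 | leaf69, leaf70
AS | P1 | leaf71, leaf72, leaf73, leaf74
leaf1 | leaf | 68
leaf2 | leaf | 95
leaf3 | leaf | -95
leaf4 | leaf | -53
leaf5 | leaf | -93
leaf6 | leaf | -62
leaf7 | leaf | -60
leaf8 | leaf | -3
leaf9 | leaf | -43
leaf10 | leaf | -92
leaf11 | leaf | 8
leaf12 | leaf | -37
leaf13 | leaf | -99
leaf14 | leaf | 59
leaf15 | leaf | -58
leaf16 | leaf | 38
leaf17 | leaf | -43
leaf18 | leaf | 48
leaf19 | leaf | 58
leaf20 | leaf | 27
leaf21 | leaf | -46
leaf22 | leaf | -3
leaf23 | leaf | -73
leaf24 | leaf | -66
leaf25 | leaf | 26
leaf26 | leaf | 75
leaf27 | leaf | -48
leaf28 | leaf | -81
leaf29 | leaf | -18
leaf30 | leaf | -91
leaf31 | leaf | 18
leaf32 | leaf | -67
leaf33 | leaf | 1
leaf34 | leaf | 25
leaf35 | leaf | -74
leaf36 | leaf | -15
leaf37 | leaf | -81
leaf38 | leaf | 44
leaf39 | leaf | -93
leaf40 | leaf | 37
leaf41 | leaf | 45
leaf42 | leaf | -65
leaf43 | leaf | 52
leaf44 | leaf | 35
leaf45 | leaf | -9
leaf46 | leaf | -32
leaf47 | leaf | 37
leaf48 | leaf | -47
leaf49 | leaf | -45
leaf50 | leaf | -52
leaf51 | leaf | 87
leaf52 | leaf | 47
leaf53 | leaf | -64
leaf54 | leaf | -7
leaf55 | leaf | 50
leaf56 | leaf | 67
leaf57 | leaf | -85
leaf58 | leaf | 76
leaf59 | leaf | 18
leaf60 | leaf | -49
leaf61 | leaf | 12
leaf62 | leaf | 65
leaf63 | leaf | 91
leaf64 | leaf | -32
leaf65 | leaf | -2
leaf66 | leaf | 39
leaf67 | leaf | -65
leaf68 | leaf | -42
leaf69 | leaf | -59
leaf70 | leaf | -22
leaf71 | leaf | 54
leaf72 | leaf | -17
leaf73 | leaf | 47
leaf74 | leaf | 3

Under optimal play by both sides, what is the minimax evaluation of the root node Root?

-3

Q (P1): max(68, 95, -95) = 95
R (P1): max(-53, -93) = -53
E (P2): min(95, -53) = -53
S (P1): max(-62, -60, -3, -43) = -3
T (P1): max(-92, 8) = 8
U (P1): max(-37, -99, 59) = 59
V (P1): max(-58, 38) = 38
F (P2): min(-3, 8, 59, 38) = -3
A (P1): max(-53, -3) = -3
W (P1): max(-43, 48) = 48
X (P1): max(58, 27, -46) = 58
G (P2): min(48, 58) = 48
Y (P1): max(-3, -73) = -3
Z (P1): max(-66, 26, 75, -48) = 75
AA (P1): max(-81, -18, -91) = -18
H (P2): min(-3, 75, -18) = -18
AB (P1): max(18, -67) = 18
AC (P1): max(1, 25, -74) = 25
AD (P1): max(-15, -81) = -15
J (P2): min(18, 25, -15) = -15
B (P1): max(48, -18, -15) = 48
AE (P1): max(44, -93, 37) = 44
AF (P1): max(45, -65) = 45
AG (P1): max(52, 35, -9, -32) = 52
K (P2): min(44, 45, 52) = 44
AH (P1): max(37, -47, -45) = 37
AJ (P1): max(-52, 87) = 87
AK (P1): max(47, -64, -7, 50) = 50
L (P2): min(37, 87, 50) = 37
AL (P1): max(67, -85) = 67
AM (P1): max(76, 18) = 76
AN (P1): max(-49, 12, 65) = 65
M (P2): min(67, 76, 65) = 65
C (P1): max(44, 37, 65) = 65
AP (P1): max(91, -32) = 91
AQ (P1): max(-2, 39, -65, -42) = 39
N (P2): min(91, 39) = 39
AR (P1): max(-59, -22) = -22
AS (P1): max(54, -17, 47, 3) = 54
P (P2): min(-22, 54) = -22
D (P1): max(39, -22) = 39
Root (P2): min(-3, 48, 65, 39) = -3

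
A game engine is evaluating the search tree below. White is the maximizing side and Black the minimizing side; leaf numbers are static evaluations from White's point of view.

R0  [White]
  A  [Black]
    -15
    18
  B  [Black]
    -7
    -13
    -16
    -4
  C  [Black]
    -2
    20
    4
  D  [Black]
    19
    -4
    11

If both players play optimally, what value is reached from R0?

-2

A (Black): min(-15, 18) = -15
B (Black): min(-7, -13, -16, -4) = -16
C (Black): min(-2, 20, 4) = -2
D (Black): min(19, -4, 11) = -4
R0 (White): max(-15, -16, -2, -4) = -2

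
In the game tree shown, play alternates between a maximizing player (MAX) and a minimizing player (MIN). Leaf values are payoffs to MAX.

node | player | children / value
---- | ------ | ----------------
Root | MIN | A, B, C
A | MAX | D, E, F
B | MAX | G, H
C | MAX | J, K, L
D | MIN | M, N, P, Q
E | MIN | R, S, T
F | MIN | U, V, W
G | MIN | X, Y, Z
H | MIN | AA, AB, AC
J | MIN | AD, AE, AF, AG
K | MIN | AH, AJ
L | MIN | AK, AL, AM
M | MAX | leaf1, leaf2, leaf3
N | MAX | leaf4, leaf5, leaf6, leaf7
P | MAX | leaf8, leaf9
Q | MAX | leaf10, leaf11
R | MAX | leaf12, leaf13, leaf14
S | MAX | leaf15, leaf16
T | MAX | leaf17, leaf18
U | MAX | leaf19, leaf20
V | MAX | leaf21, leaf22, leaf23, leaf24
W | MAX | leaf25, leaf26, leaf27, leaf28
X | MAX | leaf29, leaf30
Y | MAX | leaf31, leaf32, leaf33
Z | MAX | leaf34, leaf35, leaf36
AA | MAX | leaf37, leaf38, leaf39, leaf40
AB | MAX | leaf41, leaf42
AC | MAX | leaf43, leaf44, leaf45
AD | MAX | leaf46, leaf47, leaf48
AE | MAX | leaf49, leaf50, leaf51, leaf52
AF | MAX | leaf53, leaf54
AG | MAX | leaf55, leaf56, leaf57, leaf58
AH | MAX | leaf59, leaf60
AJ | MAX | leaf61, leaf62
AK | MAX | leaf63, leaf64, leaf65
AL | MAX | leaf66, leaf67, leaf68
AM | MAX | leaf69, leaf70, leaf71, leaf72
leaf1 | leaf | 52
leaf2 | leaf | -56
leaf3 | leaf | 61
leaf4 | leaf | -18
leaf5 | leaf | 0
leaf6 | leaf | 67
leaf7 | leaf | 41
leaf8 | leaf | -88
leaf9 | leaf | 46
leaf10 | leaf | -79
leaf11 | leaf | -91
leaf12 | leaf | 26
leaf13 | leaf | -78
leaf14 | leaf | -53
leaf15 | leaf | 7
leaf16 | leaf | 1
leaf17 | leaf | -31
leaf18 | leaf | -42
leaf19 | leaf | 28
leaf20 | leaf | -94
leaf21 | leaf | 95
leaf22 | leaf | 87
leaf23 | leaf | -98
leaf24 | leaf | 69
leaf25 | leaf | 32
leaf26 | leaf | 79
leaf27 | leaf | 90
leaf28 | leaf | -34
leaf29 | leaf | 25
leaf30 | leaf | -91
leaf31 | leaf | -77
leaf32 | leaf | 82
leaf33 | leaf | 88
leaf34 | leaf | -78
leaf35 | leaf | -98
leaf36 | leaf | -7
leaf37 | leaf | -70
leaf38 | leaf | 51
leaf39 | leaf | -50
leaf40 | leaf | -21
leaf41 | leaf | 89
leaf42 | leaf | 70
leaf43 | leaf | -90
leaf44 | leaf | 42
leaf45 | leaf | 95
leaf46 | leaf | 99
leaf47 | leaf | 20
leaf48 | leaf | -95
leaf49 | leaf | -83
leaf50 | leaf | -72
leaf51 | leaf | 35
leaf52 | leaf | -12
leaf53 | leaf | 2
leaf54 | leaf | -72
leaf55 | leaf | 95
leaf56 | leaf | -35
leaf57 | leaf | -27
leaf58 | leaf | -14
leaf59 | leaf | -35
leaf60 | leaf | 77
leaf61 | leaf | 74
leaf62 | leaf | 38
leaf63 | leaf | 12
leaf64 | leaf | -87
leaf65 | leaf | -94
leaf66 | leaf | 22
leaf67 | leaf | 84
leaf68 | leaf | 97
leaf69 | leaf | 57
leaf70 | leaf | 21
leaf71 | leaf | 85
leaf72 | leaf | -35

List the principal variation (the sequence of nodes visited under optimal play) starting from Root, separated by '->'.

M (MAX): max(52, -56, 61) = 61
N (MAX): max(-18, 0, 67, 41) = 67
P (MAX): max(-88, 46) = 46
Q (MAX): max(-79, -91) = -79
D (MIN): min(61, 67, 46, -79) = -79
R (MAX): max(26, -78, -53) = 26
S (MAX): max(7, 1) = 7
T (MAX): max(-31, -42) = -31
E (MIN): min(26, 7, -31) = -31
U (MAX): max(28, -94) = 28
V (MAX): max(95, 87, -98, 69) = 95
W (MAX): max(32, 79, 90, -34) = 90
F (MIN): min(28, 95, 90) = 28
A (MAX): max(-79, -31, 28) = 28
X (MAX): max(25, -91) = 25
Y (MAX): max(-77, 82, 88) = 88
Z (MAX): max(-78, -98, -7) = -7
G (MIN): min(25, 88, -7) = -7
AA (MAX): max(-70, 51, -50, -21) = 51
AB (MAX): max(89, 70) = 89
AC (MAX): max(-90, 42, 95) = 95
H (MIN): min(51, 89, 95) = 51
B (MAX): max(-7, 51) = 51
AD (MAX): max(99, 20, -95) = 99
AE (MAX): max(-83, -72, 35, -12) = 35
AF (MAX): max(2, -72) = 2
AG (MAX): max(95, -35, -27, -14) = 95
J (MIN): min(99, 35, 2, 95) = 2
AH (MAX): max(-35, 77) = 77
AJ (MAX): max(74, 38) = 74
K (MIN): min(77, 74) = 74
AK (MAX): max(12, -87, -94) = 12
AL (MAX): max(22, 84, 97) = 97
AM (MAX): max(57, 21, 85, -35) = 85
L (MIN): min(12, 97, 85) = 12
C (MAX): max(2, 74, 12) = 74
Root (MIN): min(28, 51, 74) = 28
At Root, MIN picks A (lowest: 28).
At A, MAX picks F (highest: 28).
At F, MIN picks U (lowest: 28).
At U, MAX picks leaf19 (highest: 28).
Terminal value 28.

Root -> A -> F -> U -> leaf19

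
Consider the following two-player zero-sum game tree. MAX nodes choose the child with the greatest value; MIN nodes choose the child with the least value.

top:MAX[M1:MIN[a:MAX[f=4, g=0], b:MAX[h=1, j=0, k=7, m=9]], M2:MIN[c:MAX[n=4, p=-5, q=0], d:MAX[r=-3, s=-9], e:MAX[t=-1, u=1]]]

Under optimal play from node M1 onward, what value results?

a (MAX): max(4, 0) = 4
b (MAX): max(1, 0, 7, 9) = 9
M1 (MIN): min(4, 9) = 4

4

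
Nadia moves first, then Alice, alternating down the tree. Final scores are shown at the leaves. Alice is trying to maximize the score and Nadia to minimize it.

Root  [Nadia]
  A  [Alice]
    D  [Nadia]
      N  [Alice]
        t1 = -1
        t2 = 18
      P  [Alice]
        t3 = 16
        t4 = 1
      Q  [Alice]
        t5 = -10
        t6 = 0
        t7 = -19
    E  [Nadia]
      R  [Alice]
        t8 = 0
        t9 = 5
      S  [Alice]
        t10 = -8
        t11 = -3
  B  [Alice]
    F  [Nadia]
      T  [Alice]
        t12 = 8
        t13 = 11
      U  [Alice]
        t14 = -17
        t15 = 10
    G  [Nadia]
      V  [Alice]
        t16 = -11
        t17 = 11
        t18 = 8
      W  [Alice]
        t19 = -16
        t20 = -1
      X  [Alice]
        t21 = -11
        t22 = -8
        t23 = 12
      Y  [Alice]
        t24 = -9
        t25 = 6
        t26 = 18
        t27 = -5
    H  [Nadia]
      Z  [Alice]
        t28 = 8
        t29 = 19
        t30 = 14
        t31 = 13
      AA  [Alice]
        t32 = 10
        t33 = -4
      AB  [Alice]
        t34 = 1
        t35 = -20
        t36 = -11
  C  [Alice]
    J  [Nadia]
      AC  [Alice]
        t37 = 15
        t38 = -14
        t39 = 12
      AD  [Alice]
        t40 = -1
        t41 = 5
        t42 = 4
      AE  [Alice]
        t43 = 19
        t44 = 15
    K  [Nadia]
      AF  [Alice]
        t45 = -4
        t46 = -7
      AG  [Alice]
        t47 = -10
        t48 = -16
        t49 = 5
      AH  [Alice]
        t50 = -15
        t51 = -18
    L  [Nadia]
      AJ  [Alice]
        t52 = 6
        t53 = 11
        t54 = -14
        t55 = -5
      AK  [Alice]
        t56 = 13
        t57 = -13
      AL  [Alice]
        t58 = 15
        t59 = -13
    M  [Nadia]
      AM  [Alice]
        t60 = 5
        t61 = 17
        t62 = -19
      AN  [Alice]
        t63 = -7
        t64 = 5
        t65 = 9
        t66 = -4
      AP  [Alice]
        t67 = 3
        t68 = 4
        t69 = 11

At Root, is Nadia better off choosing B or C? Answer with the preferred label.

B

T (Alice): max(8, 11) = 11
U (Alice): max(-17, 10) = 10
F (Nadia): min(11, 10) = 10
V (Alice): max(-11, 11, 8) = 11
W (Alice): max(-16, -1) = -1
X (Alice): max(-11, -8, 12) = 12
Y (Alice): max(-9, 6, 18, -5) = 18
G (Nadia): min(11, -1, 12, 18) = -1
Z (Alice): max(8, 19, 14, 13) = 19
AA (Alice): max(10, -4) = 10
AB (Alice): max(1, -20, -11) = 1
H (Nadia): min(19, 10, 1) = 1
B (Alice): max(10, -1, 1) = 10
AC (Alice): max(15, -14, 12) = 15
AD (Alice): max(-1, 5, 4) = 5
AE (Alice): max(19, 15) = 19
J (Nadia): min(15, 5, 19) = 5
AF (Alice): max(-4, -7) = -4
AG (Alice): max(-10, -16, 5) = 5
AH (Alice): max(-15, -18) = -15
K (Nadia): min(-4, 5, -15) = -15
AJ (Alice): max(6, 11, -14, -5) = 11
AK (Alice): max(13, -13) = 13
AL (Alice): max(15, -13) = 15
L (Nadia): min(11, 13, 15) = 11
AM (Alice): max(5, 17, -19) = 17
AN (Alice): max(-7, 5, 9, -4) = 9
AP (Alice): max(3, 4, 11) = 11
M (Nadia): min(17, 9, 11) = 9
C (Alice): max(5, -15, 11, 9) = 11
Nadia prefers the lower value; B=10, C=11. B is better since 10 < 11.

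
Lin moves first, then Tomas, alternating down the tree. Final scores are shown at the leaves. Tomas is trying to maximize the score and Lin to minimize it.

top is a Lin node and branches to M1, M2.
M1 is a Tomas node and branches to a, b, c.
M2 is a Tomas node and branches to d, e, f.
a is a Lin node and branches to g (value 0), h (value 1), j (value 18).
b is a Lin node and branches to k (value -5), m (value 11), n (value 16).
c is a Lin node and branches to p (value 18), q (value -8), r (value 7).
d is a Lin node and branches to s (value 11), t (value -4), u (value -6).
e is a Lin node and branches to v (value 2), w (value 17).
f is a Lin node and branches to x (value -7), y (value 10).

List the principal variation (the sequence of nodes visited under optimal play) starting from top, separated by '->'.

top -> M1 -> a -> g

a (Lin): min(0, 1, 18) = 0
b (Lin): min(-5, 11, 16) = -5
c (Lin): min(18, -8, 7) = -8
M1 (Tomas): max(0, -5, -8) = 0
d (Lin): min(11, -4, -6) = -6
e (Lin): min(2, 17) = 2
f (Lin): min(-7, 10) = -7
M2 (Tomas): max(-6, 2, -7) = 2
top (Lin): min(0, 2) = 0
At top, Lin picks M1 (lowest: 0).
At M1, Tomas picks a (highest: 0).
At a, Lin picks g (lowest: 0).
Terminal value 0.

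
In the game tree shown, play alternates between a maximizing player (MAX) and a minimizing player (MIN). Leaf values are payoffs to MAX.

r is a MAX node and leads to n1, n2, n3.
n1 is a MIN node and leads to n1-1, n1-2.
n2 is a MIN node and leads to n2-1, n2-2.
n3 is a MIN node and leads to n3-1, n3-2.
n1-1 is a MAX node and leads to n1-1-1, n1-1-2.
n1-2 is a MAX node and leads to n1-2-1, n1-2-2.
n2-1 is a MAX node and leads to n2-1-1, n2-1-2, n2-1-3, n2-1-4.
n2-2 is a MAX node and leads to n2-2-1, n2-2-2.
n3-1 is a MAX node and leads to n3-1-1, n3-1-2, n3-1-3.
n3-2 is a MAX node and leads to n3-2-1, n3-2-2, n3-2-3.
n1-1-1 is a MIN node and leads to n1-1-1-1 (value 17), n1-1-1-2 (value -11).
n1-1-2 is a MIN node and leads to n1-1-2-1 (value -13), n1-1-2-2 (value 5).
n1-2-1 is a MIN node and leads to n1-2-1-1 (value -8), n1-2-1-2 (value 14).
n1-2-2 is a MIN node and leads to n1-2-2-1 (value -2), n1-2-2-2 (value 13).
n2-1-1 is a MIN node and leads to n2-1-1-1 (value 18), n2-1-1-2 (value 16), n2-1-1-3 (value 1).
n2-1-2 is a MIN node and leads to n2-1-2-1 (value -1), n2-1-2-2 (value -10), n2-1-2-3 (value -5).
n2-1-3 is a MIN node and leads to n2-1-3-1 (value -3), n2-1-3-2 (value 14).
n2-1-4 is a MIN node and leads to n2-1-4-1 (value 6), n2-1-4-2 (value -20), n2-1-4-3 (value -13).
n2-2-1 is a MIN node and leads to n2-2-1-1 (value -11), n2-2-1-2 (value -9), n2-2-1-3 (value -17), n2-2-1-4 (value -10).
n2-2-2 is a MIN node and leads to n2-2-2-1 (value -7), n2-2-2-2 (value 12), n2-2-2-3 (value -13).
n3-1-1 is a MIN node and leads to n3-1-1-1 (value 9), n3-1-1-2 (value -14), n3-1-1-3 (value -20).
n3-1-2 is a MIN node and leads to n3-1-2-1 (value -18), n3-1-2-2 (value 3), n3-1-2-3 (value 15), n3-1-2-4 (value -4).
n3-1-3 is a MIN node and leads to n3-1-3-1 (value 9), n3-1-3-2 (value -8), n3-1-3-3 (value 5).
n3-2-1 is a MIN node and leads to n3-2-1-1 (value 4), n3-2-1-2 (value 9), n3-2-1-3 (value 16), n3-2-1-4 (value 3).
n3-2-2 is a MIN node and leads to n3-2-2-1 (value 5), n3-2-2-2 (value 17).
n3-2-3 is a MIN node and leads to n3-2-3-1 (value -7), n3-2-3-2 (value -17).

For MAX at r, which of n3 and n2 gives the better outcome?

n3

n3-1-1 (MIN): min(9, -14, -20) = -20
n3-1-2 (MIN): min(-18, 3, 15, -4) = -18
n3-1-3 (MIN): min(9, -8, 5) = -8
n3-1 (MAX): max(-20, -18, -8) = -8
n3-2-1 (MIN): min(4, 9, 16, 3) = 3
n3-2-2 (MIN): min(5, 17) = 5
n3-2-3 (MIN): min(-7, -17) = -17
n3-2 (MAX): max(3, 5, -17) = 5
n3 (MIN): min(-8, 5) = -8
n2-1-1 (MIN): min(18, 16, 1) = 1
n2-1-2 (MIN): min(-1, -10, -5) = -10
n2-1-3 (MIN): min(-3, 14) = -3
n2-1-4 (MIN): min(6, -20, -13) = -20
n2-1 (MAX): max(1, -10, -3, -20) = 1
n2-2-1 (MIN): min(-11, -9, -17, -10) = -17
n2-2-2 (MIN): min(-7, 12, -13) = -13
n2-2 (MAX): max(-17, -13) = -13
n2 (MIN): min(1, -13) = -13
MAX prefers the higher value; n3=-8, n2=-13. n3 is better since -8 > -13.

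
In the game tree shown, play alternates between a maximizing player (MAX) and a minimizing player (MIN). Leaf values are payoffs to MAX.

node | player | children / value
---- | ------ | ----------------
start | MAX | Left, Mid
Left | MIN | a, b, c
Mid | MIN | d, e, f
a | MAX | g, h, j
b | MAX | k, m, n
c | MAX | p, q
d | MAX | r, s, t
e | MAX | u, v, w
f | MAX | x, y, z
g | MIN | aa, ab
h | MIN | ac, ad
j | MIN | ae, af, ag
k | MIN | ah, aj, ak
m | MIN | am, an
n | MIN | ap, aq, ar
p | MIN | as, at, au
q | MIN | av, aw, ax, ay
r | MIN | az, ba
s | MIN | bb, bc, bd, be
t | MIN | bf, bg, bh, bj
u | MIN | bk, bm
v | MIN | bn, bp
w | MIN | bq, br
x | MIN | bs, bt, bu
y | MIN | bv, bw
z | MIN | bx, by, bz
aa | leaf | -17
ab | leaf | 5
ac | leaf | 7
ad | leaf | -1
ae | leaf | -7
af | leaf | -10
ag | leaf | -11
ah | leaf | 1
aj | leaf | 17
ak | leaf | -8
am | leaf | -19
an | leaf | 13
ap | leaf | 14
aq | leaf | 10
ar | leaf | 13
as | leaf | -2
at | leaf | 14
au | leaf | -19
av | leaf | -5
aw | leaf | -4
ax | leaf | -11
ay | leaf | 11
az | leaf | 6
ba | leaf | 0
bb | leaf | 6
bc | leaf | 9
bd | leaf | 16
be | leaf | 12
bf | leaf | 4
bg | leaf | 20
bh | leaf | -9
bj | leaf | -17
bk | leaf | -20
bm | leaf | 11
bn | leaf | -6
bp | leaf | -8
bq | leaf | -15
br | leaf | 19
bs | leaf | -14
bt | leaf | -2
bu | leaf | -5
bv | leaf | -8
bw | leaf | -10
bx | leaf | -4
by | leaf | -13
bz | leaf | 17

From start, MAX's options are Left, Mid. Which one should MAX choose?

g (MIN): min(-17, 5) = -17
h (MIN): min(7, -1) = -1
j (MIN): min(-7, -10, -11) = -11
a (MAX): max(-17, -1, -11) = -1
k (MIN): min(1, 17, -8) = -8
m (MIN): min(-19, 13) = -19
n (MIN): min(14, 10, 13) = 10
b (MAX): max(-8, -19, 10) = 10
p (MIN): min(-2, 14, -19) = -19
q (MIN): min(-5, -4, -11, 11) = -11
c (MAX): max(-19, -11) = -11
Left (MIN): min(-1, 10, -11) = -11
r (MIN): min(6, 0) = 0
s (MIN): min(6, 9, 16, 12) = 6
t (MIN): min(4, 20, -9, -17) = -17
d (MAX): max(0, 6, -17) = 6
u (MIN): min(-20, 11) = -20
v (MIN): min(-6, -8) = -8
w (MIN): min(-15, 19) = -15
e (MAX): max(-20, -8, -15) = -8
x (MIN): min(-14, -2, -5) = -14
y (MIN): min(-8, -10) = -10
z (MIN): min(-4, -13, 17) = -13
f (MAX): max(-14, -10, -13) = -10
Mid (MIN): min(6, -8, -10) = -10
start (MAX): max(-11, -10) = -10
MAX at start wants the highest of {Left=-11, Mid=-10}, so chooses Mid.

Mid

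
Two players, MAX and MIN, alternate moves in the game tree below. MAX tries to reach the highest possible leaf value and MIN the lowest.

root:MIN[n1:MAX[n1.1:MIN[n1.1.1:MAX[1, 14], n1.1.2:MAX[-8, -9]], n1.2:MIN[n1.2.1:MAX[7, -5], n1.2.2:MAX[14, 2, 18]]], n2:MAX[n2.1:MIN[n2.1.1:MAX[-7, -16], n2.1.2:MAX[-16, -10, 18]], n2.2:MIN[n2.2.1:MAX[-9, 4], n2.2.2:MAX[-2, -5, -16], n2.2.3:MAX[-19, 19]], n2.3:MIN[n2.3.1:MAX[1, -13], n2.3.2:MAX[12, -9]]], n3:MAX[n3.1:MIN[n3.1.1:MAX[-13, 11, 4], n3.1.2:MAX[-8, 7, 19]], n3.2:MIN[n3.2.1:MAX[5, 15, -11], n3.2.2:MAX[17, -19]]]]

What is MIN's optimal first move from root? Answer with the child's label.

n1.1.1 (MAX): max(1, 14) = 14
n1.1.2 (MAX): max(-8, -9) = -8
n1.1 (MIN): min(14, -8) = -8
n1.2.1 (MAX): max(7, -5) = 7
n1.2.2 (MAX): max(14, 2, 18) = 18
n1.2 (MIN): min(7, 18) = 7
n1 (MAX): max(-8, 7) = 7
n2.1.1 (MAX): max(-7, -16) = -7
n2.1.2 (MAX): max(-16, -10, 18) = 18
n2.1 (MIN): min(-7, 18) = -7
n2.2.1 (MAX): max(-9, 4) = 4
n2.2.2 (MAX): max(-2, -5, -16) = -2
n2.2.3 (MAX): max(-19, 19) = 19
n2.2 (MIN): min(4, -2, 19) = -2
n2.3.1 (MAX): max(1, -13) = 1
n2.3.2 (MAX): max(12, -9) = 12
n2.3 (MIN): min(1, 12) = 1
n2 (MAX): max(-7, -2, 1) = 1
n3.1.1 (MAX): max(-13, 11, 4) = 11
n3.1.2 (MAX): max(-8, 7, 19) = 19
n3.1 (MIN): min(11, 19) = 11
n3.2.1 (MAX): max(5, 15, -11) = 15
n3.2.2 (MAX): max(17, -19) = 17
n3.2 (MIN): min(15, 17) = 15
n3 (MAX): max(11, 15) = 15
root (MIN): min(7, 1, 15) = 1
MIN at root wants the lowest of {n1=7, n2=1, n3=15}, so chooses n2.

n2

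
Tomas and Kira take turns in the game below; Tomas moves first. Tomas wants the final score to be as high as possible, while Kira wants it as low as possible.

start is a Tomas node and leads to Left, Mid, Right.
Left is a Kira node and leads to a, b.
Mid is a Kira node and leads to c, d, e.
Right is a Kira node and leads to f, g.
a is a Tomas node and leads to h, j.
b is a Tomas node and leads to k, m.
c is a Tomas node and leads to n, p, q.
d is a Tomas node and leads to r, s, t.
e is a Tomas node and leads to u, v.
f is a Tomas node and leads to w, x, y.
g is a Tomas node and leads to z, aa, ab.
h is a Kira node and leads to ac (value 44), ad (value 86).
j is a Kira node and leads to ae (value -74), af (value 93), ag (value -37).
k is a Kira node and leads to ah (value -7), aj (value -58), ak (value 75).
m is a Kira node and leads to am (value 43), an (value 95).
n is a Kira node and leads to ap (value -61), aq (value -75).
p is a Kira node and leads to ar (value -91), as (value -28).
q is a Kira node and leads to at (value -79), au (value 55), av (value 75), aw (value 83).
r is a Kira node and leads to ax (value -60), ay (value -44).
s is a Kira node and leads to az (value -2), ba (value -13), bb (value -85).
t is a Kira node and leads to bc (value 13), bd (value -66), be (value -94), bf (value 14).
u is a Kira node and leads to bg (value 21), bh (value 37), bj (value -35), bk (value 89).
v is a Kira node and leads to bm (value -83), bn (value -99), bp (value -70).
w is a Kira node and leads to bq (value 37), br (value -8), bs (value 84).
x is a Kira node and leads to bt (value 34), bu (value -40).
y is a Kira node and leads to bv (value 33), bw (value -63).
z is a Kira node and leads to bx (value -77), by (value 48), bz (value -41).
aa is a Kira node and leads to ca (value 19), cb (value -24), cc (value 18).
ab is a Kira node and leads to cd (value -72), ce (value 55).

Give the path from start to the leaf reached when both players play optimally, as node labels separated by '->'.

start -> Left -> b -> m -> am

h (Kira): min(44, 86) = 44
j (Kira): min(-74, 93, -37) = -74
a (Tomas): max(44, -74) = 44
k (Kira): min(-7, -58, 75) = -58
m (Kira): min(43, 95) = 43
b (Tomas): max(-58, 43) = 43
Left (Kira): min(44, 43) = 43
n (Kira): min(-61, -75) = -75
p (Kira): min(-91, -28) = -91
q (Kira): min(-79, 55, 75, 83) = -79
c (Tomas): max(-75, -91, -79) = -75
r (Kira): min(-60, -44) = -60
s (Kira): min(-2, -13, -85) = -85
t (Kira): min(13, -66, -94, 14) = -94
d (Tomas): max(-60, -85, -94) = -60
u (Kira): min(21, 37, -35, 89) = -35
v (Kira): min(-83, -99, -70) = -99
e (Tomas): max(-35, -99) = -35
Mid (Kira): min(-75, -60, -35) = -75
w (Kira): min(37, -8, 84) = -8
x (Kira): min(34, -40) = -40
y (Kira): min(33, -63) = -63
f (Tomas): max(-8, -40, -63) = -8
z (Kira): min(-77, 48, -41) = -77
aa (Kira): min(19, -24, 18) = -24
ab (Kira): min(-72, 55) = -72
g (Tomas): max(-77, -24, -72) = -24
Right (Kira): min(-8, -24) = -24
start (Tomas): max(43, -75, -24) = 43
At start, Tomas picks Left (highest: 43).
At Left, Kira picks b (lowest: 43).
At b, Tomas picks m (highest: 43).
At m, Kira picks am (lowest: 43).
Terminal value 43.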